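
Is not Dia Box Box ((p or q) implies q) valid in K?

Tableau for the negation Dia Box Box ((p or q) implies q):
1. Dia Box Box ((p or q) implies q), 0
2. Box Box ((p or q) implies q), 1   [Dia-rule on 1: fresh world 1, 0R1]
Accessibility: 0R1
The negation has an open branch (countermodel exists).

Invalid (countermodel exists)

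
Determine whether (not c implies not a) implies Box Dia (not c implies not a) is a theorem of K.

Invalid (countermodel exists)

Tableau for the negation not ((not c implies not a) implies Box Dia (not c implies not a)):
1. not ((not c implies not a) implies Box Dia (not c implies not a)), w0
2. not c implies not a, w0
3. not Box Dia (not c implies not a), w0
4. not a, w0
5. not Dia (not c implies not a), w1
Accessibility: w0Rw1
The negation has an open branch (countermodel exists).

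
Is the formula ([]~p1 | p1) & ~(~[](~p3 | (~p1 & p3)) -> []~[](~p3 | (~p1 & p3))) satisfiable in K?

Satisfiable (open branch found)

1. ([]~p1 | p1) & ~(~[](~p3 | (~p1 & p3)) -> []~[](~p3 | (~p1 & p3))), u
2. []~p1 | p1, u
3. ~(~[](~p3 | (~p1 & p3)) -> []~[](~p3 | (~p1 & p3))), u
4. ~[](~p3 | (~p1 & p3)), u
5. ~[]~[](~p3 | (~p1 & p3)), u
6. p1, u
7. ~(~p3 | (~p1 & p3)), v
8. p3, v
9. ~(~p1 & p3), v
10. p1, v
11. [](~p3 | (~p1 & p3)), w
Accessibility: uRv, uRw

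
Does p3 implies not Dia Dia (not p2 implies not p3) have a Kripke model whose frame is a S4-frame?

1. p3 implies not Dia Dia (not p2 implies not p3), 0
2. not Dia Dia (not p2 implies not p3), 0
3. not Dia (not p2 implies not p3), 0
4. not (not p2 implies not p3), 0
5. not p2, 0
6. p3, 0
Accessibility: 0R0

Satisfiable (open branch found)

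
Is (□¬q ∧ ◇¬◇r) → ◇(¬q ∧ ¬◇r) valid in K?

Valid in K

Tableau for the negation ¬((□¬q ∧ ◇¬◇r) → ◇(¬q ∧ ¬◇r)):
1. ¬((□¬q ∧ ◇¬◇r) → ◇(¬q ∧ ¬◇r)), w0
2. □¬q ∧ ◇¬◇r, w0   [¬→-rule on 1]
3. ¬◇(¬q ∧ ¬◇r), w0   [¬→-rule on 1]
4. □¬q, w0   [∧-rule on 2]
5. ◇¬◇r, w0   [∧-rule on 2]
6. ¬◇r, w1   [◇-rule on 5: fresh world w1, w0Rw1]
7. ¬(¬q ∧ ¬◇r), w1   [¬◇-rule on 3 via w0Rw1]
8. ¬q, w1   [□-rule on 4 via w0Rw1]
9. ◇r, w1   [¬∧-rule on 7 (branches; this branch)]
10. r, w2   [◇-rule on 9: fresh world w2, w1Rw2]
11. ¬r, w2   [¬◇-rule on 6 via w1Rw2]
Accessibility: w0Rw1, w1Rw2
Branch closes: r and ¬r both at w2.
All branches of the negation close; one closing branch shown above.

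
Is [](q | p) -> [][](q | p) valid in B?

Tableau for the negation ~([](q | p) -> [][](q | p)):
1. ~([](q | p) -> [][](q | p)), u
2. [](q | p), u
3. ~[][](q | p), u
4. q | p, u
5. p, u
6. ~[](q | p), v
7. q | p, v
8. p, v
9. ~(q | p), w
10. ~q, w
11. ~p, w
Accessibility: uRu, uRv, vRu, vRv, vRw, wRv, wRw
The negation has an open branch (countermodel exists).

No, not valid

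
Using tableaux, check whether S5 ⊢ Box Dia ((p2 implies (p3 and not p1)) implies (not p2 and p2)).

Tableau for the negation not Box Dia ((p2 implies (p3 and not p1)) implies (not p2 and p2)):
1. not Box Dia ((p2 implies (p3 and not p1)) implies (not p2 and p2)), 0
2. not Dia ((p2 implies (p3 and not p1)) implies (not p2 and p2)), 1
3. not ((p2 implies (p3 and not p1)) implies (not p2 and p2)), 0
4. p2 implies (p3 and not p1), 0
5. not (not p2 and p2), 0
6. not ((p2 implies (p3 and not p1)) implies (not p2 and p2)), 1
7. p2 implies (p3 and not p1), 1
8. not (not p2 and p2), 1
9. p3 and not p1, 0
10. p3, 0
11. not p1, 0
12. not p2, 0
13. p3 and not p1, 1
14. p3, 1
15. not p1, 1
16. not p2, 1
Accessibility: 0R0, 0R1, 1R0, 1R1
The negation has an open branch (countermodel exists).

No, not valid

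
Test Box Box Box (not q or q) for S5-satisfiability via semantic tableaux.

1. Box Box Box (not q or q), w0
2. Box Box (not q or q), w0
3. Box (not q or q), w0
4. not q or q, w0
5. q, w0
Accessibility: w0Rw0

Satisfiable (open branch found)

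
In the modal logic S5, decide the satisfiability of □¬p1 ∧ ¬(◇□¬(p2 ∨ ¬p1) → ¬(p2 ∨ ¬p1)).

1. □¬p1 ∧ ¬(◇□¬(p2 ∨ ¬p1) → ¬(p2 ∨ ¬p1)), u
2. □¬p1, u
3. ¬(◇□¬(p2 ∨ ¬p1) → ¬(p2 ∨ ¬p1)), u
4. ◇□¬(p2 ∨ ¬p1), u
5. p2 ∨ ¬p1, u
6. ¬p1, u
7. □¬(p2 ∨ ¬p1), v
8. ¬p1, v
9. ¬(p2 ∨ ¬p1), u
10. ¬p2, u
11. p1, u
Accessibility: uRu, uRv, vRu, vRv
Branch closes: p1 and ¬p1 both at u.
Every branch closes; the branch above is one of them.

Unsatisfiable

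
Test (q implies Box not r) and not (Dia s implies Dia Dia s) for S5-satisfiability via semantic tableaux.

No, unsatisfiable

1. (q implies Box not r) and not (Dia s implies Dia Dia s), 0
2. q implies Box not r, 0   [and-rule on 1]
3. not (Dia s implies Dia Dia s), 0   [and-rule on 1]
4. Dia s, 0   [neg-implies-rule on 3]
5. not Dia Dia s, 0   [neg-implies-rule on 3]
6. not Dia s, 0   [neg-Dia-rule on 5 via 0R0]
7. not s, 0   [neg-Dia-rule on 6 via 0R0]
8. Box not r, 0   [implies-rule on 2 (branches; this branch)]
9. not r, 0   [Box-rule on 8 via 0R0]
10. s, 1   [Dia-rule on 4: fresh world 1, 0R1]
11. not Dia s, 1   [neg-Dia-rule on 5 via 0R1]
12. not s, 1   [neg-Dia-rule on 6 via 0R1]
Accessibility: 0R0, 0R1, 1R0, 1R1
Branch closes: s and not s both at 1.
(One branch shown.) All branches close.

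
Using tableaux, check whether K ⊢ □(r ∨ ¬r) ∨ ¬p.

Valid

Tableau for the negation ¬(□(r ∨ ¬r) ∨ ¬p):
1. ¬(□(r ∨ ¬r) ∨ ¬p), w0
2. ¬□(r ∨ ¬r), w0
3. p, w0
4. ¬(r ∨ ¬r), w1
5. ¬r, w1
6. r, w1
Accessibility: w0Rw1
Branch closes: r and ¬r both at w1.
Every branch of the negation's tableau closes; the branch above is one of them.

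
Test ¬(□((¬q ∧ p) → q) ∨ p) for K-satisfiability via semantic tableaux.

1. ¬(□((¬q ∧ p) → q) ∨ p), u
2. ¬□((¬q ∧ p) → q), u
3. ¬p, u
4. ¬((¬q ∧ p) → q), v
5. ¬q ∧ p, v
6. ¬q, v
7. p, v
Accessibility: uRv

Satisfiable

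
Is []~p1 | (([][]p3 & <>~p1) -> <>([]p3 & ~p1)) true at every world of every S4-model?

Tableau for the negation ~([]~p1 | (([][]p3 & <>~p1) -> <>([]p3 & ~p1))):
1. ~([]~p1 | (([][]p3 & <>~p1) -> <>([]p3 & ~p1))), w0
2. ~[]~p1, w0   [~|-rule on 1]
3. ~(([][]p3 & <>~p1) -> <>([]p3 & ~p1)), w0   [~|-rule on 1]
4. [][]p3 & <>~p1, w0   [~->-rule on 3]
5. ~<>([]p3 & ~p1), w0   [~->-rule on 3]
6. [][]p3, w0   [&-rule on 4]
7. <>~p1, w0   [&-rule on 4]
8. ~([]p3 & ~p1), w0   [~<>-rule on 5 via w0Rw0]
9. []p3, w0   [[]-rule on 6 via w0Rw0]
10. p3, w0   [[]-rule on 9 via w0Rw0]
11. p1, w0   [~&-rule on 8 (branches; this branch)]
12. p1, w1   [~[]-rule on 2: fresh world w1, w0Rw1]
13. ~([]p3 & ~p1), w1   [~<>-rule on 5 via w0Rw1]
14. []p3, w1   [[]-rule on 6 via w0Rw1]
15. p3, w1   [[]-rule on 9 via w0Rw1]
16. ~p1, w2   [<>-rule on 7: fresh world w2, w0Rw2]
17. ~([]p3 & ~p1), w2   [~<>-rule on 5 via w0Rw2]
18. []p3, w2   [[]-rule on 6 via w0Rw2]
19. p3, w2   [[]-rule on 9 via w0Rw2]
20. ~[]p3, w2   [~&-rule on 17 (branches; this branch)]
21. ~p3, w3   [~[]-rule on 20: fresh world w3, w2Rw3]
22. ~([]p3 & ~p1), w3   [~<>-rule on 5 via w0Rw3]
23. []p3, w3   [[]-rule on 6 via w0Rw3]
24. p3, w3   [[]-rule on 9 via w0Rw3]
Accessibility: w0Rw0, w0Rw1, w0Rw2, w0Rw3, w1Rw1, w2Rw2, w2Rw3, w3Rw3
Branch closes: p3 and ~p3 both at w3.
Every branch of the negation's tableau closes; the branch above is one of them.

Valid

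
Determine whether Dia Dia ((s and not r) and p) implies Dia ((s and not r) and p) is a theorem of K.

Tableau for the negation not (Dia Dia ((s and not r) and p) implies Dia ((s and not r) and p)):
1. not (Dia Dia ((s and not r) and p) implies Dia ((s and not r) and p)), u
2. Dia Dia ((s and not r) and p), u   [neg-implies-rule on 1]
3. not Dia ((s and not r) and p), u   [neg-implies-rule on 1]
4. Dia ((s and not r) and p), v   [Dia-rule on 2: fresh world v, uRv]
5. not ((s and not r) and p), v   [neg-Dia-rule on 3 via uRv]
6. not p, v   [neg-and-rule on 5 (branches; this branch)]
7. (s and not r) and p, w   [Dia-rule on 4: fresh world w, vRw]
8. s and not r, w   [and-rule on 7]
9. p, w   [and-rule on 7]
10. s, w   [and-rule on 8]
11. not r, w   [and-rule on 8]
Accessibility: uRv, vRw
The negation has an open branch (countermodel exists).

No, not valid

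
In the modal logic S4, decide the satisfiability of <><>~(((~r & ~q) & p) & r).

Satisfiable

1. <><>~(((~r & ~q) & p) & r), u
2. <>~(((~r & ~q) & p) & r), v   [<>-rule on 1: fresh world v, uRv]
3. ~(((~r & ~q) & p) & r), w   [<>-rule on 2: fresh world w, vRw]
4. ~r, w   [~&-rule on 3 (branches; this branch)]
Accessibility: uRu, uRv, uRw, vRv, vRw, wRw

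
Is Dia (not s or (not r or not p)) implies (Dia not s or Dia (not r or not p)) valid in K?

Tableau for the negation not (Dia (not s or (not r or not p)) implies (Dia not s or Dia (not r or not p))):
1. not (Dia (not s or (not r or not p)) implies (Dia not s or Dia (not r or not p))), u
2. Dia (not s or (not r or not p)), u
3. not (Dia not s or Dia (not r or not p)), u
4. not Dia not s, u
5. not Dia (not r or not p), u
6. not s or (not r or not p), v
7. s, v
8. not (not r or not p), v
9. r, v
10. p, v
11. not r or not p, v
12. not p, v
Accessibility: uRv
Branch closes: p and not p both at v.
All branches of the negation close; one closing branch shown above.

Valid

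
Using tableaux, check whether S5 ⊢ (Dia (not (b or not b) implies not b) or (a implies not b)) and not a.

Invalid (countermodel exists)

Tableau for the negation not ((Dia (not (b or not b) implies not b) or (a implies not b)) and not a):
1. not ((Dia (not (b or not b) implies not b) or (a implies not b)) and not a), u
2. a, u
Accessibility: uRu
The negation has an open branch (countermodel exists).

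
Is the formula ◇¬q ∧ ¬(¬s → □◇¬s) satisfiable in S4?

1. ◇¬q ∧ ¬(¬s → □◇¬s), 0
2. ◇¬q, 0
3. ¬(¬s → □◇¬s), 0
4. ¬s, 0
5. ¬□◇¬s, 0
6. ¬q, 1
7. ¬◇¬s, 2
8. s, 2
Accessibility: 0R0, 0R1, 0R2, 1R1, 2R2

Satisfiable (open branch found)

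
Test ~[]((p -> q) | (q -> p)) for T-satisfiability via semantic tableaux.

1. ~[]((p -> q) | (q -> p)), 0
2. ~((p -> q) | (q -> p)), 1
3. ~(p -> q), 1
4. ~(q -> p), 1
5. p, 1
6. ~q, 1
7. q, 1
8. ~p, 1
Accessibility: 0R0, 0R1, 1R1
Branch closes: q and ~q both at 1.
(One branch shown.) All branches close.

Unsatisfiable (every branch closes)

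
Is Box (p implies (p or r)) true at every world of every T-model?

Tableau for the negation not Box (p implies (p or r)):
1. not Box (p implies (p or r)), u
2. not (p implies (p or r)), v
3. p, v
4. not (p or r), v
5. not p, v
6. not r, v
Accessibility: uRu, uRv, vRv
Branch closes: p and not p both at v.
Every branch of the negation's tableau closes; the branch above is one of them.

Yes, valid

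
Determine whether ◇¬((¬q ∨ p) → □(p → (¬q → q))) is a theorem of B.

Tableau for the negation ¬◇¬((¬q ∨ p) → □(p → (¬q → q))):
1. ¬◇¬((¬q ∨ p) → □(p → (¬q → q))), 0
2. (¬q ∨ p) → □(p → (¬q → q)), 0
3. □(p → (¬q → q)), 0
4. p → (¬q → q), 0
5. ¬q → q, 0
6. q, 0
Accessibility: 0R0
The negation has an open branch (countermodel exists).

No, not valid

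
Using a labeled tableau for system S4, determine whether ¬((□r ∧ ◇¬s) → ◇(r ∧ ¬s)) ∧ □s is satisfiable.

1. ¬((□r ∧ ◇¬s) → ◇(r ∧ ¬s)) ∧ □s, w0
2. ¬((□r ∧ ◇¬s) → ◇(r ∧ ¬s)), w0   [∧-rule on 1]
3. □s, w0   [∧-rule on 1]
4. □r ∧ ◇¬s, w0   [¬→-rule on 2]
5. ¬◇(r ∧ ¬s), w0   [¬→-rule on 2]
6. □r, w0   [∧-rule on 4]
7. ◇¬s, w0   [∧-rule on 4]
8. s, w0   [□-rule on 3 via w0Rw0]
9. ¬(r ∧ ¬s), w0   [¬◇-rule on 5 via w0Rw0]
10. r, w0   [□-rule on 6 via w0Rw0]
11. ¬s, w1   [◇-rule on 7: fresh world w1, w0Rw1]
12. s, w1   [□-rule on 3 via w0Rw1]
Accessibility: w0Rw0, w0Rw1, w1Rw1
Branch closes: s and ¬s both at w1.
All branches of the tableau close; one closing branch shown above.

Unsatisfiable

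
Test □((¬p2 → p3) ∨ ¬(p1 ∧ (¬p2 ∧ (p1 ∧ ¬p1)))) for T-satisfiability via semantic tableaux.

1. □((¬p2 → p3) ∨ ¬(p1 ∧ (¬p2 ∧ (p1 ∧ ¬p1)))), 0
2. (¬p2 → p3) ∨ ¬(p1 ∧ (¬p2 ∧ (p1 ∧ ¬p1))), 0
3. ¬(p1 ∧ (¬p2 ∧ (p1 ∧ ¬p1))), 0
4. ¬(¬p2 ∧ (p1 ∧ ¬p1)), 0
5. ¬(p1 ∧ ¬p1), 0
6. p1, 0
Accessibility: 0R0

Satisfiable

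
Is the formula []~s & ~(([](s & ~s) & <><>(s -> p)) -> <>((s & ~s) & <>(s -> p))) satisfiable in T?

1. []~s & ~(([](s & ~s) & <><>(s -> p)) -> <>((s & ~s) & <>(s -> p))), w0
2. []~s, w0
3. ~(([](s & ~s) & <><>(s -> p)) -> <>((s & ~s) & <>(s -> p))), w0
4. [](s & ~s) & <><>(s -> p), w0
5. ~<>((s & ~s) & <>(s -> p)), w0
6. [](s & ~s), w0
7. <><>(s -> p), w0
8. ~s, w0
9. ~((s & ~s) & <>(s -> p)), w0
10. s & ~s, w0
11. s, w0
Accessibility: w0Rw0
Branch closes: s and ~s both at w0.
(One branch shown.) All branches close.

Unsatisfiable (every branch closes)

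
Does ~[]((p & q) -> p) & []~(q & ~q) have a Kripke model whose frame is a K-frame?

Unsatisfiable (every branch closes)

1. ~[]((p & q) -> p) & []~(q & ~q), u
2. ~[]((p & q) -> p), u   [&-rule on 1]
3. []~(q & ~q), u   [&-rule on 1]
4. ~((p & q) -> p), v   [~[]-rule on 2: fresh world v, uRv]
5. p & q, v   [~->-rule on 4]
6. ~p, v   [~->-rule on 4]
7. p, v   [&-rule on 5]
8. q, v   [&-rule on 5]
Accessibility: uRv
Branch closes: p and ~p both at v.
All branches of the tableau close; one closing branch shown above.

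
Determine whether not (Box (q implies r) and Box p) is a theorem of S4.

No, not valid

Tableau for the negation Box (q implies r) and Box p:
1. Box (q implies r) and Box p, 0
2. Box (q implies r), 0   [and-rule on 1]
3. Box p, 0   [and-rule on 1]
4. q implies r, 0   [Box-rule on 2 via 0R0]
5. p, 0   [Box-rule on 3 via 0R0]
6. r, 0   [implies-rule on 4 (branches; this branch)]
Accessibility: 0R0
The negation has an open branch (countermodel exists).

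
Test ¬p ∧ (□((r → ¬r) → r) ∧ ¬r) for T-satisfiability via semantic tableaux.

Unsatisfiable (every branch closes)

1. ¬p ∧ (□((r → ¬r) → r) ∧ ¬r), u
2. ¬p, u
3. □((r → ¬r) → r) ∧ ¬r, u
4. □((r → ¬r) → r), u
5. ¬r, u
6. (r → ¬r) → r, u
7. ¬(r → ¬r), u
8. r, u
Accessibility: uRu
Branch closes: r and ¬r both at u.
All branches of the tableau close; one closing branch shown above.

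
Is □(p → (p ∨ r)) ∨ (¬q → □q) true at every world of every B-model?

Tableau for the negation ¬(□(p → (p ∨ r)) ∨ (¬q → □q)):
1. ¬(□(p → (p ∨ r)) ∨ (¬q → □q)), w0
2. ¬□(p → (p ∨ r)), w0   [¬∨-rule on 1]
3. ¬(¬q → □q), w0   [¬∨-rule on 1]
4. ¬q, w0   [¬→-rule on 3]
5. ¬□q, w0   [¬→-rule on 3]
6. ¬(p → (p ∨ r)), w1   [¬□-rule on 2: fresh world w1, w0Rw1]
7. p, w1   [¬→-rule on 6]
8. ¬(p ∨ r), w1   [¬→-rule on 6]
9. ¬p, w1   [¬∨-rule on 8]
10. ¬r, w1   [¬∨-rule on 8]
Accessibility: w0Rw0, w0Rw1, w1Rw0, w1Rw1
Branch closes: p and ¬p both at w1.
All branches of the negation close; one closing branch shown above.

Valid in B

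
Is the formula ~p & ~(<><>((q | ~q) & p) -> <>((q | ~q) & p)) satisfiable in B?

1. ~p & ~(<><>((q | ~q) & p) -> <>((q | ~q) & p)), 0
2. ~p, 0
3. ~(<><>((q | ~q) & p) -> <>((q | ~q) & p)), 0
4. <><>((q | ~q) & p), 0
5. ~<>((q | ~q) & p), 0
6. ~((q | ~q) & p), 0
7. <>((q | ~q) & p), 1
8. ~((q | ~q) & p), 1
9. ~p, 1
10. (q | ~q) & p, 2
11. q | ~q, 2
12. p, 2
13. ~q, 2
Accessibility: 0R0, 0R1, 1R0, 1R1, 1R2, 2R1, 2R2

Yes, satisfiable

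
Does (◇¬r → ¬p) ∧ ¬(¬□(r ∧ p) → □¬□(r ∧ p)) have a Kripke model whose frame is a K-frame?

Yes, satisfiable

1. (◇¬r → ¬p) ∧ ¬(¬□(r ∧ p) → □¬□(r ∧ p)), u
2. ◇¬r → ¬p, u   [∧-rule on 1]
3. ¬(¬□(r ∧ p) → □¬□(r ∧ p)), u   [∧-rule on 1]
4. ¬□(r ∧ p), u   [¬→-rule on 3]
5. ¬□¬□(r ∧ p), u   [¬→-rule on 3]
6. ¬p, u   [→-rule on 2 (branches; this branch)]
7. ¬(r ∧ p), v   [¬□-rule on 4: fresh world v, uRv]
8. ¬p, v   [¬∧-rule on 7 (branches; this branch)]
9. □(r ∧ p), w   [¬□-rule on 5: fresh world w, uRw]
Accessibility: uRv, uRw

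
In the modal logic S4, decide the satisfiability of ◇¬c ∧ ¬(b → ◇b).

Unsatisfiable (every branch closes)

1. ◇¬c ∧ ¬(b → ◇b), 0
2. ◇¬c, 0
3. ¬(b → ◇b), 0
4. b, 0
5. ¬◇b, 0
6. ¬b, 0
Accessibility: 0R0
Branch closes: b and ¬b both at 0.
Every branch closes; the branch above is one of them.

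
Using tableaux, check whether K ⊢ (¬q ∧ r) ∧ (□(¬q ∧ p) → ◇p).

Not valid

Tableau for the negation ¬((¬q ∧ r) ∧ (□(¬q ∧ p) → ◇p)):
1. ¬((¬q ∧ r) ∧ (□(¬q ∧ p) → ◇p)), 0
2. ¬(□(¬q ∧ p) → ◇p), 0
3. □(¬q ∧ p), 0
4. ¬◇p, 0
The negation has an open branch (countermodel exists).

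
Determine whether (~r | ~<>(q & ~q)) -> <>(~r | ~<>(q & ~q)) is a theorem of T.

Tableau for the negation ~((~r | ~<>(q & ~q)) -> <>(~r | ~<>(q & ~q))):
1. ~((~r | ~<>(q & ~q)) -> <>(~r | ~<>(q & ~q))), u
2. ~r | ~<>(q & ~q), u   [~->-rule on 1]
3. ~<>(~r | ~<>(q & ~q)), u   [~->-rule on 1]
4. ~(~r | ~<>(q & ~q)), u   [~<>-rule on 3 via uRu]
5. r, u   [~|-rule on 4]
6. <>(q & ~q), u   [~|-rule on 4]
7. ~<>(q & ~q), u   [|-rule on 2 (branches; this branch)]
8. ~(q & ~q), u   [~<>-rule on 7 via uRu]
9. q, u   [~&-rule on 8 (branches; this branch)]
10. q & ~q, v   [<>-rule on 6: fresh world v, uRv]
11. q, v   [&-rule on 10]
12. ~q, v   [&-rule on 10]
Accessibility: uRu, uRv, vRv
Branch closes: q and ~q both at v.
All branches of the negation close; one closing branch shown above.

Yes, valid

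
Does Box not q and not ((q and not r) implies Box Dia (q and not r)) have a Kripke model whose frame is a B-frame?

Unsatisfiable

1. Box not q and not ((q and not r) implies Box Dia (q and not r)), 0
2. Box not q, 0
3. not ((q and not r) implies Box Dia (q and not r)), 0
4. q and not r, 0
5. not Box Dia (q and not r), 0
6. q, 0
7. not r, 0
8. not q, 0
Accessibility: 0R0
Branch closes: q and not q both at 0.
(One branch shown.) All branches close.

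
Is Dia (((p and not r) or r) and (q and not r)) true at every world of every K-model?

Tableau for the negation not Dia (((p and not r) or r) and (q and not r)):
1. not Dia (((p and not r) or r) and (q and not r)), w0
The negation has an open branch (countermodel exists).

No, not valid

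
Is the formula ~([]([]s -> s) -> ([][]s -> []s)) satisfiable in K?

Unsatisfiable (every branch closes)

1. ~([]([]s -> s) -> ([][]s -> []s)), u
2. []([]s -> s), u
3. ~([][]s -> []s), u
4. [][]s, u
5. ~[]s, u
6. ~s, v
7. []s -> s, v
8. []s, v
9. ~[]s, v
10. ~s, w
11. s, w
Accessibility: uRv, vRw
Branch closes: s and ~s both at w.
(One branch shown.) All branches close.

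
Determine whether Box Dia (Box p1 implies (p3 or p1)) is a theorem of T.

Yes, valid

Tableau for the negation not Box Dia (Box p1 implies (p3 or p1)):
1. not Box Dia (Box p1 implies (p3 or p1)), w0
2. not Dia (Box p1 implies (p3 or p1)), w1
3. not (Box p1 implies (p3 or p1)), w1
4. Box p1, w1
5. not (p3 or p1), w1
6. not p3, w1
7. not p1, w1
8. p1, w1
Accessibility: w0Rw0, w0Rw1, w1Rw1
Branch closes: p1 and not p1 both at w1.
All branches of the negation close; one closing branch shown above.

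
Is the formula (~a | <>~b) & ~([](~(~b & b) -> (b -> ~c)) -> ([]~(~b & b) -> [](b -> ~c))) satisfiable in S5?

No, unsatisfiable

1. (~a | <>~b) & ~([](~(~b & b) -> (b -> ~c)) -> ([]~(~b & b) -> [](b -> ~c))), u
2. ~a | <>~b, u
3. ~([](~(~b & b) -> (b -> ~c)) -> ([]~(~b & b) -> [](b -> ~c))), u
4. [](~(~b & b) -> (b -> ~c)), u
5. ~([]~(~b & b) -> [](b -> ~c)), u
6. []~(~b & b), u
7. ~[](b -> ~c), u
8. ~(~b & b) -> (b -> ~c), u
9. ~(~b & b), u
10. <>~b, u
11. b -> ~c, u
12. ~b, u
13. ~c, u
14. ~(b -> ~c), v
15. b, v
16. c, v
17. ~(~b & b) -> (b -> ~c), v
18. ~(~b & b), v
19. b -> ~c, v
20. ~c, v
Accessibility: uRu, uRv, vRu, vRv
Branch closes: c and ~c both at v.
All branches of the tableau close; one closing branch shown above.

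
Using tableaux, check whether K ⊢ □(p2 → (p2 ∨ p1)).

Tableau for the negation ¬□(p2 → (p2 ∨ p1)):
1. ¬□(p2 → (p2 ∨ p1)), 0
2. ¬(p2 → (p2 ∨ p1)), 1   [¬□-rule on 1: fresh world 1, 0R1]
3. p2, 1   [¬→-rule on 2]
4. ¬(p2 ∨ p1), 1   [¬→-rule on 2]
5. ¬p2, 1   [¬∨-rule on 4]
6. ¬p1, 1   [¬∨-rule on 4]
Accessibility: 0R1
Branch closes: p2 and ¬p2 both at 1.
Every branch of the negation's tableau closes; the branch above is one of them.

Valid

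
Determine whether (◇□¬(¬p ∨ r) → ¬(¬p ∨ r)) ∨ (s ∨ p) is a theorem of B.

Yes, valid

Tableau for the negation ¬((◇□¬(¬p ∨ r) → ¬(¬p ∨ r)) ∨ (s ∨ p)):
1. ¬((◇□¬(¬p ∨ r) → ¬(¬p ∨ r)) ∨ (s ∨ p)), 0
2. ¬(◇□¬(¬p ∨ r) → ¬(¬p ∨ r)), 0
3. ¬(s ∨ p), 0
4. ◇□¬(¬p ∨ r), 0
5. ¬p ∨ r, 0
6. ¬s, 0
7. ¬p, 0
8. r, 0
9. □¬(¬p ∨ r), 1
10. ¬(¬p ∨ r), 0
11. p, 0
12. ¬r, 0
Accessibility: 0R0, 0R1, 1R0, 1R1
Branch closes: p and ¬p both at 0.
Every branch of the negation's tableau closes; the branch above is one of them.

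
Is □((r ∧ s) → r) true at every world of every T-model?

Yes, valid

Tableau for the negation ¬□((r ∧ s) → r):
1. ¬□((r ∧ s) → r), 0
2. ¬((r ∧ s) → r), 1
3. r ∧ s, 1
4. ¬r, 1
5. r, 1
6. s, 1
Accessibility: 0R0, 0R1, 1R1
Branch closes: r and ¬r both at 1.
Every branch of the negation's tableau closes; the branch above is one of them.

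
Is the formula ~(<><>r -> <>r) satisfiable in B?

1. ~(<><>r -> <>r), u
2. <><>r, u
3. ~<>r, u
4. ~r, u
5. <>r, v
6. ~r, v
7. r, w
Accessibility: uRu, uRv, vRu, vRv, vRw, wRv, wRw

Satisfiable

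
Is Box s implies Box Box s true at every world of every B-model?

Tableau for the negation not (Box s implies Box Box s):
1. not (Box s implies Box Box s), 0
2. Box s, 0
3. not Box Box s, 0
4. s, 0
5. not Box s, 1
6. s, 1
7. not s, 2
Accessibility: 0R0, 0R1, 1R0, 1R1, 1R2, 2R1, 2R2
The negation has an open branch (countermodel exists).

Not valid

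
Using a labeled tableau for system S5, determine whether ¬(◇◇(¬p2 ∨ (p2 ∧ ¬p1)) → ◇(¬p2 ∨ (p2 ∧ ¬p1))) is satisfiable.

No, unsatisfiable

1. ¬(◇◇(¬p2 ∨ (p2 ∧ ¬p1)) → ◇(¬p2 ∨ (p2 ∧ ¬p1))), w0
2. ◇◇(¬p2 ∨ (p2 ∧ ¬p1)), w0
3. ¬◇(¬p2 ∨ (p2 ∧ ¬p1)), w0
4. ¬(¬p2 ∨ (p2 ∧ ¬p1)), w0
5. p2, w0
6. ¬(p2 ∧ ¬p1), w0
7. p1, w0
8. ◇(¬p2 ∨ (p2 ∧ ¬p1)), w1
9. ¬(¬p2 ∨ (p2 ∧ ¬p1)), w1
10. p2, w1
11. ¬(p2 ∧ ¬p1), w1
12. p1, w1
13. ¬p2 ∨ (p2 ∧ ¬p1), w2
14. ¬(¬p2 ∨ (p2 ∧ ¬p1)), w2
15. p2, w2
16. ¬(p2 ∧ ¬p1), w2
17. p2 ∧ ¬p1, w2
18. ¬p1, w2
19. p1, w2
Accessibility: w0Rw0, w0Rw1, w0Rw2, w1Rw0, w1Rw1, w1Rw2, w2Rw0, w2Rw1, w2Rw2
Branch closes: p1 and ¬p1 both at w2.
(One branch shown.) All branches close.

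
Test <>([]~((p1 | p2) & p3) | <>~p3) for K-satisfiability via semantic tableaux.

Satisfiable

1. <>([]~((p1 | p2) & p3) | <>~p3), u
2. []~((p1 | p2) & p3) | <>~p3, v
3. <>~p3, v
4. ~p3, w
Accessibility: uRv, vRw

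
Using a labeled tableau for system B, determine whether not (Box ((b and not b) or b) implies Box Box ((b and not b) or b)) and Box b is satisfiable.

Yes, satisfiable

1. not (Box ((b and not b) or b) implies Box Box ((b and not b) or b)) and Box b, 0
2. not (Box ((b and not b) or b) implies Box Box ((b and not b) or b)), 0   [and-rule on 1]
3. Box b, 0   [and-rule on 1]
4. Box ((b and not b) or b), 0   [neg-implies-rule on 2]
5. not Box Box ((b and not b) or b), 0   [neg-implies-rule on 2]
6. b, 0   [Box-rule on 3 via 0R0]
7. (b and not b) or b, 0   [Box-rule on 4 via 0R0]
8. not Box ((b and not b) or b), 1   [neg-Box-rule on 5: fresh world 1, 0R1]
9. b, 1   [Box-rule on 3 via 0R1]
10. (b and not b) or b, 1   [Box-rule on 4 via 0R1]
11. not ((b and not b) or b), 2   [neg-Box-rule on 8: fresh world 2, 1R2]
12. not (b and not b), 2   [neg-or-rule on 11]
13. not b, 2   [neg-or-rule on 11]
Accessibility: 0R0, 0R1, 1R0, 1R1, 1R2, 2R1, 2R2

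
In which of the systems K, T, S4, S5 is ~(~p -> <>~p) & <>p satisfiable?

K

K-tableau for the formula:
1. ~(~p -> <>~p) & <>p, u
2. ~(~p -> <>~p), u
3. <>p, u
4. ~p, u
5. ~<>~p, u
6. p, v
Accessibility: uRv
Complete open branch: satisfiable in K.
T-tableau for the formula:
1. ~(~p -> <>~p) & <>p, u
2. ~(~p -> <>~p), u
3. <>p, u
4. ~p, u
5. ~<>~p, u
6. p, u
Accessibility: uRu
Branch closes: p and ~p both at u.
Every branch closes (one shown): unsatisfiable in T, hence also in S4, S5 (every S4/S5-frame is a T-frame).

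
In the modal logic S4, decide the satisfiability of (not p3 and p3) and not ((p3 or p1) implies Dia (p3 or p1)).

Unsatisfiable

1. (not p3 and p3) and not ((p3 or p1) implies Dia (p3 or p1)), 0
2. not p3 and p3, 0
3. not ((p3 or p1) implies Dia (p3 or p1)), 0
4. not p3, 0
5. p3, 0
Accessibility: 0R0
Branch closes: p3 and not p3 both at 0.
(One branch shown.) All branches close.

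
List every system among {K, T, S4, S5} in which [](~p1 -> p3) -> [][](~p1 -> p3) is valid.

S4-tableau for the negation ~([](~p1 -> p3) -> [][](~p1 -> p3)):
1. ~([](~p1 -> p3) -> [][](~p1 -> p3)), 0
2. [](~p1 -> p3), 0   [~->-rule on 1]
3. ~[][](~p1 -> p3), 0   [~->-rule on 1]
4. ~p1 -> p3, 0   [[]-rule on 2 via 0R0]
5. p3, 0   [->-rule on 4 (branches; this branch)]
6. ~[](~p1 -> p3), 1   [~[]-rule on 3: fresh world 1, 0R1]
7. ~p1 -> p3, 1   [[]-rule on 2 via 0R1]
8. p3, 1   [->-rule on 7 (branches; this branch)]
9. ~(~p1 -> p3), 2   [~[]-rule on 6: fresh world 2, 1R2]
10. ~p1, 2   [~->-rule on 9]
11. ~p3, 2   [~->-rule on 9]
12. ~p1 -> p3, 2   [[]-rule on 2 via 0R2]
13. p3, 2   [->-rule on 12 (branches; this branch)]
Accessibility: 0R0, 0R1, 0R2, 1R1, 1R2, 2R2
Branch closes: p3 and ~p3 both at 2.
Every branch closes (one shown): valid in S4, hence also in S5 (every theorem of S4 is a theorem of S5).
T-tableau for the negation ~([](~p1 -> p3) -> [][](~p1 -> p3)):
1. ~([](~p1 -> p3) -> [][](~p1 -> p3)), 0
2. [](~p1 -> p3), 0   [~->-rule on 1]
3. ~[][](~p1 -> p3), 0   [~->-rule on 1]
4. ~p1 -> p3, 0   [[]-rule on 2 via 0R0]
5. p3, 0   [->-rule on 4 (branches; this branch)]
6. ~[](~p1 -> p3), 1   [~[]-rule on 3: fresh world 1, 0R1]
7. ~p1 -> p3, 1   [[]-rule on 2 via 0R1]
8. p3, 1   [->-rule on 7 (branches; this branch)]
9. ~(~p1 -> p3), 2   [~[]-rule on 6: fresh world 2, 1R2]
10. ~p1, 2   [~->-rule on 9]
11. ~p3, 2   [~->-rule on 9]
Accessibility: 0R0, 0R1, 1R1, 1R2, 2R2
Complete open branch: countermodel on a T-frame, so not valid in T, nor in K (the same frame is also a K-frame).

S4, S5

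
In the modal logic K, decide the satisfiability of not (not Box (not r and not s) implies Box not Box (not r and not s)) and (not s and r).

1. not (not Box (not r and not s) implies Box not Box (not r and not s)) and (not s and r), u
2. not (not Box (not r and not s) implies Box not Box (not r and not s)), u   [and-rule on 1]
3. not s and r, u   [and-rule on 1]
4. not Box (not r and not s), u   [neg-implies-rule on 2]
5. not Box not Box (not r and not s), u   [neg-implies-rule on 2]
6. not s, u   [and-rule on 3]
7. r, u   [and-rule on 3]
8. not (not r and not s), v   [neg-Box-rule on 4: fresh world v, uRv]
9. s, v   [neg-and-rule on 8 (branches; this branch)]
10. Box (not r and not s), w   [neg-Box-rule on 5: fresh world w, uRw]
Accessibility: uRv, uRw

Satisfiable (open branch found)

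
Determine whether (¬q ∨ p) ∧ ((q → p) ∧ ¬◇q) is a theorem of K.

Tableau for the negation ¬((¬q ∨ p) ∧ ((q → p) ∧ ¬◇q)):
1. ¬((¬q ∨ p) ∧ ((q → p) ∧ ¬◇q)), u
2. ¬((q → p) ∧ ¬◇q), u   [¬∧-rule on 1 (branches; this branch)]
3. ◇q, u   [¬∧-rule on 2 (branches; this branch)]
4. q, v   [◇-rule on 3: fresh world v, uRv]
Accessibility: uRv
The negation has an open branch (countermodel exists).

No, not valid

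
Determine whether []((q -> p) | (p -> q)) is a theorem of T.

Valid

Tableau for the negation ~[]((q -> p) | (p -> q)):
1. ~[]((q -> p) | (p -> q)), u
2. ~((q -> p) | (p -> q)), v
3. ~(q -> p), v
4. ~(p -> q), v
5. q, v
6. ~p, v
7. p, v
8. ~q, v
Accessibility: uRu, uRv, vRv
Branch closes: p and ~p both at v.
All branches of the negation close; one closing branch shown above.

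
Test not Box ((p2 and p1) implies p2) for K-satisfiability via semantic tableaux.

1. not Box ((p2 and p1) implies p2), u
2. not ((p2 and p1) implies p2), v   [neg-Box-rule on 1: fresh world v, uRv]
3. p2 and p1, v   [neg-implies-rule on 2]
4. not p2, v   [neg-implies-rule on 2]
5. p2, v   [and-rule on 3]
6. p1, v   [and-rule on 3]
Accessibility: uRv
Branch closes: p2 and not p2 both at v.
(One branch shown.) All branches close.

No, unsatisfiable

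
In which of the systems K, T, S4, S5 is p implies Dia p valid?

T, S4, S5

T-tableau for the negation not (p implies Dia p):
1. not (p implies Dia p), u
2. p, u
3. not Dia p, u
4. not p, u
Accessibility: uRu
Branch closes: p and not p both at u.
Every branch closes (one shown): valid in T, hence also in S4, S5 (every theorem of T is a theorem of S4 and S5).
K-tableau for the negation not (p implies Dia p):
1. not (p implies Dia p), u
2. p, u
3. not Dia p, u
Complete open branch: countermodel on a K-frame, so not valid in K.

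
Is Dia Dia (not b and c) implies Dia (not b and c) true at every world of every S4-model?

Tableau for the negation not (Dia Dia (not b and c) implies Dia (not b and c)):
1. not (Dia Dia (not b and c) implies Dia (not b and c)), 0
2. Dia Dia (not b and c), 0
3. not Dia (not b and c), 0
4. not (not b and c), 0
5. not c, 0
6. Dia (not b and c), 1
7. not (not b and c), 1
8. not c, 1
9. not b and c, 2
10. not b, 2
11. c, 2
12. not (not b and c), 2
13. not c, 2
Accessibility: 0R0, 0R1, 0R2, 1R1, 1R2, 2R2
Branch closes: c and not c both at 2.
Every branch of the negation's tableau closes; the branch above is one of them.

Valid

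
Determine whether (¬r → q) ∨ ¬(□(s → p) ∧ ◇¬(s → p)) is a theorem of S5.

Tableau for the negation ¬((¬r → q) ∨ ¬(□(s → p) ∧ ◇¬(s → p))):
1. ¬((¬r → q) ∨ ¬(□(s → p) ∧ ◇¬(s → p))), w0
2. ¬(¬r → q), w0
3. □(s → p) ∧ ◇¬(s → p), w0
4. ¬r, w0
5. ¬q, w0
6. □(s → p), w0
7. ◇¬(s → p), w0
8. s → p, w0
9. p, w0
10. ¬(s → p), w1
11. s, w1
12. ¬p, w1
13. s → p, w1
14. p, w1
Accessibility: w0Rw0, w0Rw1, w1Rw0, w1Rw1
Branch closes: p and ¬p both at w1.
Every branch of the negation's tableau closes; the branch above is one of them.

Valid in S5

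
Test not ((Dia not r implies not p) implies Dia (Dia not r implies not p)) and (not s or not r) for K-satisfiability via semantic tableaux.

1. not ((Dia not r implies not p) implies Dia (Dia not r implies not p)) and (not s or not r), 0
2. not ((Dia not r implies not p) implies Dia (Dia not r implies not p)), 0   [and-rule on 1]
3. not s or not r, 0   [and-rule on 1]
4. Dia not r implies not p, 0   [neg-implies-rule on 2]
5. not Dia (Dia not r implies not p), 0   [neg-implies-rule on 2]
6. not r, 0   [or-rule on 3 (branches; this branch)]
7. not p, 0   [implies-rule on 4 (branches; this branch)]

Satisfiable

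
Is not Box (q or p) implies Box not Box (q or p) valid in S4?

Not valid

Tableau for the negation not (not Box (q or p) implies Box not Box (q or p)):
1. not (not Box (q or p) implies Box not Box (q or p)), w0
2. not Box (q or p), w0
3. not Box not Box (q or p), w0
4. not (q or p), w1
5. not q, w1
6. not p, w1
7. Box (q or p), w2
8. q or p, w2
9. p, w2
Accessibility: w0Rw0, w0Rw1, w0Rw2, w1Rw1, w2Rw2
The negation has an open branch (countermodel exists).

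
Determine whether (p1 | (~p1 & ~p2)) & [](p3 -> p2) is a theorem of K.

Tableau for the negation ~((p1 | (~p1 & ~p2)) & [](p3 -> p2)):
1. ~((p1 | (~p1 & ~p2)) & [](p3 -> p2)), w0
2. ~[](p3 -> p2), w0
3. ~(p3 -> p2), w1
4. p3, w1
5. ~p2, w1
Accessibility: w0Rw1
The negation has an open branch (countermodel exists).

No, not valid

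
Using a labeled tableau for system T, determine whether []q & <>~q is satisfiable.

No, unsatisfiable

1. []q & <>~q, w0
2. []q, w0
3. <>~q, w0
4. q, w0
5. ~q, w1
6. q, w1
Accessibility: w0Rw0, w0Rw1, w1Rw1
Branch closes: q and ~q both at w1.
Every branch closes; the branch above is one of them.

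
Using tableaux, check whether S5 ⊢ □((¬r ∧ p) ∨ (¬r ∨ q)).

Tableau for the negation ¬□((¬r ∧ p) ∨ (¬r ∨ q)):
1. ¬□((¬r ∧ p) ∨ (¬r ∨ q)), 0
2. ¬((¬r ∧ p) ∨ (¬r ∨ q)), 1
3. ¬(¬r ∧ p), 1
4. ¬(¬r ∨ q), 1
5. r, 1
6. ¬q, 1
7. ¬p, 1
Accessibility: 0R0, 0R1, 1R0, 1R1
The negation has an open branch (countermodel exists).

Invalid (countermodel exists)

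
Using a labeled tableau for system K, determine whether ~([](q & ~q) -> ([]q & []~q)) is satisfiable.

1. ~([](q & ~q) -> ([]q & []~q)), 0
2. [](q & ~q), 0   [~->-rule on 1]
3. ~([]q & []~q), 0   [~->-rule on 1]
4. ~[]~q, 0   [~&-rule on 3 (branches; this branch)]
5. q, 1   [~[]-rule on 4: fresh world 1, 0R1]
6. q & ~q, 1   [[]-rule on 2 via 0R1]
7. ~q, 1   [&-rule on 6]
Accessibility: 0R1
Branch closes: q and ~q both at 1.
All branches of the tableau close; one closing branch shown above.

Unsatisfiable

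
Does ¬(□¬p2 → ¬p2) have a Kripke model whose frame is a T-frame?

Unsatisfiable

1. ¬(□¬p2 → ¬p2), w0
2. □¬p2, w0   [¬→-rule on 1]
3. p2, w0   [¬→-rule on 1]
4. ¬p2, w0   [□-rule on 2 via w0Rw0]
Accessibility: w0Rw0
Branch closes: p2 and ¬p2 both at w0.
(One branch shown.) All branches close.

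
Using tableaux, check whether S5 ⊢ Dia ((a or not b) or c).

Invalid (countermodel exists)

Tableau for the negation not Dia ((a or not b) or c):
1. not Dia ((a or not b) or c), 0
2. not ((a or not b) or c), 0   [neg-Dia-rule on 1 via 0R0]
3. not (a or not b), 0   [neg-or-rule on 2]
4. not c, 0   [neg-or-rule on 2]
5. not a, 0   [neg-or-rule on 3]
6. b, 0   [neg-or-rule on 3]
Accessibility: 0R0
The negation has an open branch (countermodel exists).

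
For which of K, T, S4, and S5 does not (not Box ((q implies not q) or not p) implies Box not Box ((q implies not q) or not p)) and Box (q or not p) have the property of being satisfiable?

K, T, S4

S5-tableau for the formula:
1. not (not Box ((q implies not q) or not p) implies Box not Box ((q implies not q) or not p)) and Box (q or not p), u
2. not (not Box ((q implies not q) or not p) implies Box not Box ((q implies not q) or not p)), u
3. Box (q or not p), u
4. not Box ((q implies not q) or not p), u
5. not Box not Box ((q implies not q) or not p), u
6. q or not p, u
7. not p, u
8. not ((q implies not q) or not p), v
9. not (q implies not q), v
10. p, v
11. q, v
12. q or not p, v
13. Box ((q implies not q) or not p), w
14. q or not p, w
15. (q implies not q) or not p, u
16. (q implies not q) or not p, v
17. (q implies not q) or not p, w
18. not p, w
19. q implies not q, u
20. q implies not q, v
21. not q, u
22. not q, v
Accessibility: uRu, uRv, uRw, vRu, vRv, vRw, wRu, wRv, wRw
Branch closes: q and not q both at v.
Every branch closes (one shown): unsatisfiable in S5.
S4-tableau for the formula:
1. not (not Box ((q implies not q) or not p) implies Box not Box ((q implies not q) or not p)) and Box (q or not p), u
2. not (not Box ((q implies not q) or not p) implies Box not Box ((q implies not q) or not p)), u
3. Box (q or not p), u
4. not Box ((q implies not q) or not p), u
5. not Box not Box ((q implies not q) or not p), u
6. q or not p, u
7. not p, u
8. not ((q implies not q) or not p), v
9. not (q implies not q), v
10. p, v
11. q, v
12. q or not p, v
13. Box ((q implies not q) or not p), w
14. q or not p, w
15. (q implies not q) or not p, w
16. not p, w
Accessibility: uRu, uRv, uRw, vRv, wRw
Complete open branch: satisfiable in S4, hence also in K, T (this S4-model is also a K-model and a T-model).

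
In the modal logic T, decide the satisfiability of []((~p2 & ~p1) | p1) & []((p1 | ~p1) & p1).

1. []((~p2 & ~p1) | p1) & []((p1 | ~p1) & p1), 0
2. []((~p2 & ~p1) | p1), 0   [&-rule on 1]
3. []((p1 | ~p1) & p1), 0   [&-rule on 1]
4. (~p2 & ~p1) | p1, 0   [[]-rule on 2 via 0R0]
5. (p1 | ~p1) & p1, 0   [[]-rule on 3 via 0R0]
6. p1 | ~p1, 0   [&-rule on 5]
7. p1, 0   [&-rule on 5]
Accessibility: 0R0

Satisfiable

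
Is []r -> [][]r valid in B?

Tableau for the negation ~([]r -> [][]r):
1. ~([]r -> [][]r), 0
2. []r, 0
3. ~[][]r, 0
4. r, 0
5. ~[]r, 1
6. r, 1
7. ~r, 2
Accessibility: 0R0, 0R1, 1R0, 1R1, 1R2, 2R1, 2R2
The negation has an open branch (countermodel exists).

Not valid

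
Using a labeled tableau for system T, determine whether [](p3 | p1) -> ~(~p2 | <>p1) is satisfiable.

1. [](p3 | p1) -> ~(~p2 | <>p1), 0
2. ~(~p2 | <>p1), 0
3. p2, 0
4. ~<>p1, 0
5. ~p1, 0
Accessibility: 0R0

Satisfiable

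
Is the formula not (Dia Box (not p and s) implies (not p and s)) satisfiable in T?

1. not (Dia Box (not p and s) implies (not p and s)), u
2. Dia Box (not p and s), u
3. not (not p and s), u
4. not s, u
5. Box (not p and s), v
6. not p and s, v
7. not p, v
8. s, v
Accessibility: uRu, uRv, vRv

Satisfiable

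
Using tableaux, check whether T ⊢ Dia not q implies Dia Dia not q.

Tableau for the negation not (Dia not q implies Dia Dia not q):
1. not (Dia not q implies Dia Dia not q), w0
2. Dia not q, w0   [neg-implies-rule on 1]
3. not Dia Dia not q, w0   [neg-implies-rule on 1]
4. not Dia not q, w0   [neg-Dia-rule on 3 via w0Rw0]
5. q, w0   [neg-Dia-rule on 4 via w0Rw0]
6. not q, w1   [Dia-rule on 2: fresh world w1, w0Rw1]
7. not Dia not q, w1   [neg-Dia-rule on 3 via w0Rw1]
8. q, w1   [neg-Dia-rule on 4 via w0Rw1]
Accessibility: w0Rw0, w0Rw1, w1Rw1
Branch closes: q and not q both at w1.
Every branch of the negation's tableau closes; the branch above is one of them.

Yes, valid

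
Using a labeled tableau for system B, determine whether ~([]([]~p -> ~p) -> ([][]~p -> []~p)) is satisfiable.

No, unsatisfiable

1. ~([]([]~p -> ~p) -> ([][]~p -> []~p)), 0
2. []([]~p -> ~p), 0   [~->-rule on 1]
3. ~([][]~p -> []~p), 0   [~->-rule on 1]
4. [][]~p, 0   [~->-rule on 3]
5. ~[]~p, 0   [~->-rule on 3]
6. []~p -> ~p, 0   [[]-rule on 2 via 0R0]
7. []~p, 0   [[]-rule on 4 via 0R0]
8. ~p, 0   [[]-rule on 7 via 0R0]
9. p, 1   [~[]-rule on 5: fresh world 1, 0R1]
10. []~p -> ~p, 1   [[]-rule on 2 via 0R1]
11. []~p, 1   [[]-rule on 4 via 0R1]
12. ~p, 1   [[]-rule on 7 via 0R1]
Accessibility: 0R0, 0R1, 1R0, 1R1
Branch closes: p and ~p both at 1.
Every branch closes; the branch above is one of them.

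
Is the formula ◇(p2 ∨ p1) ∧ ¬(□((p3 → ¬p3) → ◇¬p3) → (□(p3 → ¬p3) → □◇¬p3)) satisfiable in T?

1. ◇(p2 ∨ p1) ∧ ¬(□((p3 → ¬p3) → ◇¬p3) → (□(p3 → ¬p3) → □◇¬p3)), w0
2. ◇(p2 ∨ p1), w0
3. ¬(□((p3 → ¬p3) → ◇¬p3) → (□(p3 → ¬p3) → □◇¬p3)), w0
4. □((p3 → ¬p3) → ◇¬p3), w0
5. ¬(□(p3 → ¬p3) → □◇¬p3), w0
6. □(p3 → ¬p3), w0
7. ¬□◇¬p3, w0
8. (p3 → ¬p3) → ◇¬p3, w0
9. p3 → ¬p3, w0
10. ◇¬p3, w0
11. ¬p3, w0
12. p2 ∨ p1, w1
13. (p3 → ¬p3) → ◇¬p3, w1
14. p3 → ¬p3, w1
15. p1, w1
16. ◇¬p3, w1
17. ¬p3, w1
18. ¬◇¬p3, w2
19. (p3 → ¬p3) → ◇¬p3, w2
20. p3 → ¬p3, w2
21. p3, w2
22. ¬(p3 → ¬p3), w2
23. ¬p3, w2
Accessibility: w0Rw0, w0Rw1, w0Rw2, w1Rw1, w2Rw2
Branch closes: p3 and ¬p3 both at w2.
Every branch closes; the branch above is one of them.

No, unsatisfiable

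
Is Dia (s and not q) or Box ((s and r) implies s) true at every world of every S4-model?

Tableau for the negation not (Dia (s and not q) or Box ((s and r) implies s)):
1. not (Dia (s and not q) or Box ((s and r) implies s)), u
2. not Dia (s and not q), u
3. not Box ((s and r) implies s), u
4. not (s and not q), u
5. q, u
6. not ((s and r) implies s), v
7. s and r, v
8. not s, v
9. s, v
10. r, v
Accessibility: uRu, uRv, vRv
Branch closes: s and not s both at v.
All branches of the negation close; one closing branch shown above.

Valid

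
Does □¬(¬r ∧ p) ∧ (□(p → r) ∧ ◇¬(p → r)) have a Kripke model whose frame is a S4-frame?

1. □¬(¬r ∧ p) ∧ (□(p → r) ∧ ◇¬(p → r)), u
2. □¬(¬r ∧ p), u   [∧-rule on 1]
3. □(p → r) ∧ ◇¬(p → r), u   [∧-rule on 1]
4. □(p → r), u   [∧-rule on 3]
5. ◇¬(p → r), u   [∧-rule on 3]
6. ¬(¬r ∧ p), u   [□-rule on 2 via uRu]
7. p → r, u   [□-rule on 4 via uRu]
8. ¬p, u   [¬∧-rule on 6 (branches; this branch)]
9. r, u   [→-rule on 7 (branches; this branch)]
10. ¬(p → r), v   [◇-rule on 5: fresh world v, uRv]
11. p, v   [¬→-rule on 10]
12. ¬r, v   [¬→-rule on 10]
13. ¬(¬r ∧ p), v   [□-rule on 2 via uRv]
14. p → r, v   [□-rule on 4 via uRv]
15. ¬p, v   [¬∧-rule on 13 (branches; this branch)]
Accessibility: uRu, uRv, vRv
Branch closes: p and ¬p both at v.
All branches of the tableau close; one closing branch shown above.

Unsatisfiable (every branch closes)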